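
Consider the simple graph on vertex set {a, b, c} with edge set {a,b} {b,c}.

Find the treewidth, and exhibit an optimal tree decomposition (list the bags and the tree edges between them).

Treewidth 1.
Bags: B1 = {b, c}  B2 = {a, b}
Tree: B1–B2

Every bag has size at most 2, so the width is 2 − 1 = 1 and tw(G) ≤ 1. Since G has at least one edge (e.g. c–b), it is not an edgeless graph, so tw(G) ≥ 1. The upper and lower bounds meet at 1, so that is the treewidth.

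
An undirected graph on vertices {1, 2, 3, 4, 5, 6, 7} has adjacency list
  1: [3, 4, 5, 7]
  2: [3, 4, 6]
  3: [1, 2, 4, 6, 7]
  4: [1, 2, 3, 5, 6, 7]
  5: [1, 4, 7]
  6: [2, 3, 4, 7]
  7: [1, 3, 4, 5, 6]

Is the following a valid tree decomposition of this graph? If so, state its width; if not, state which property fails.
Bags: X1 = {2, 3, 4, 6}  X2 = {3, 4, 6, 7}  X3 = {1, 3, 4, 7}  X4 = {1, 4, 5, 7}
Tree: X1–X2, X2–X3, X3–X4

Yes; width 3.

Checking the three conditions: (i) the bags cover all of {1, 2, 3, 4, 5, 6, 7}; (ii) for each edge, some bag contains both endpoints; (iii) the bags containing any fixed vertex form a subtree. All hold, so the decomposition is valid with width 4 − 1 = 3.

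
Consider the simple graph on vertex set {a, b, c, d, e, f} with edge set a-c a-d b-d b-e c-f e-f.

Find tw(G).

A width-2 tree decomposition is:
Bags: B1 = {b, d, e}  B2 = {a, d, e}  B3 = {a, c, e}  B4 = {c, e, f}
Tree: B1–B2, B2–B3, B3–B4
Each bag holds 3 vertices, so the decomposition has width 2, which upper-bounds the treewidth. Since e–b–d–a–c–f–e is a cycle in G, G is not acyclic. Forests are exactly the graphs of treewidth ≤ 1, so tw(G) ≥ 2. The upper and lower bounds meet at 2, so that is the treewidth.

2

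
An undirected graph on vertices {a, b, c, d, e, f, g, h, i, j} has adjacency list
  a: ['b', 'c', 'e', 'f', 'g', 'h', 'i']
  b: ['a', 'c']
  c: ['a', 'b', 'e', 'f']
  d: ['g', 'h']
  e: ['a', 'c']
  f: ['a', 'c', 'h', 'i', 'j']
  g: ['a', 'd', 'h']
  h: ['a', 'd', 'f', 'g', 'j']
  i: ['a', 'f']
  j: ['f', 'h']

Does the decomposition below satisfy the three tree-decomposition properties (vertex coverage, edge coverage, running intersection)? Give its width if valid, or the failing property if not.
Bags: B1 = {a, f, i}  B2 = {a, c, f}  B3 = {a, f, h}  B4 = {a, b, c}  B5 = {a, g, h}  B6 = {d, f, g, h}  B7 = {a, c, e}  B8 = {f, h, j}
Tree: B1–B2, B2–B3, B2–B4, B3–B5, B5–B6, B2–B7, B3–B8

A tree decomposition must satisfy three properties: every vertex lies in some bag; for every edge, both endpoints lie together in some bag; and for every vertex, the bags containing it form a connected subtree. Here bags containing vertex f are not connected in the tree, so the decomposition is invalid.

No — bags containing vertex f are not connected in the tree.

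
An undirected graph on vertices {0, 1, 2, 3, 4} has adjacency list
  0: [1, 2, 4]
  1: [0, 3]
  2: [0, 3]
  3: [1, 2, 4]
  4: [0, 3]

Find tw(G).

A width-2 tree decomposition is:
Bags: B1 = {0, 1, 3}  B2 = {0, 2, 3}  B3 = {0, 3, 4}
Tree: B1–B2, B2–B3
Each bag holds 3 vertices, so the decomposition has width 2, which upper-bounds the treewidth. Since 1–0–2–3–1 is a cycle in G, G is not acyclic. Forests are exactly the graphs of treewidth ≤ 1, so tw(G) ≥ 2. The upper and lower bounds meet at 2, so that is the treewidth.

2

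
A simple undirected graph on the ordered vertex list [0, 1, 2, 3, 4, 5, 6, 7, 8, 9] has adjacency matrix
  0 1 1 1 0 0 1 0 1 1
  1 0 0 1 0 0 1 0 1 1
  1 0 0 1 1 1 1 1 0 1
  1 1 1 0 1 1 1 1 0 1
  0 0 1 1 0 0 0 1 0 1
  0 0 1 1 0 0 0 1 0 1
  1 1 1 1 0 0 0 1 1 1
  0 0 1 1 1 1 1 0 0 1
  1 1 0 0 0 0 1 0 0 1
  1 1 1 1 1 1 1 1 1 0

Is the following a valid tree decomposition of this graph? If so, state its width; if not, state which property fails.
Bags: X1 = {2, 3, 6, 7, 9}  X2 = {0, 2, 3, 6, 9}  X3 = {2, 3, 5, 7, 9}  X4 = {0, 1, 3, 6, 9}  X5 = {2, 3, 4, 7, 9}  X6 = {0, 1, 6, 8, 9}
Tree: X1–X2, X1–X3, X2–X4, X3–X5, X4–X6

Vertex coverage: the bags together contain {0, 1, 2, 3, 4, 5, 6, 7, 8, 9}, the full vertex set. Edge coverage: each edge of G has both endpoints in at least one bag. Running intersection: for every vertex, the bags containing it form a connected subtree. All three properties hold, so this is a valid tree decomposition of width max|bag| − 1 = 4, and hence tw(G) ≤ 4.

Yes; width 4.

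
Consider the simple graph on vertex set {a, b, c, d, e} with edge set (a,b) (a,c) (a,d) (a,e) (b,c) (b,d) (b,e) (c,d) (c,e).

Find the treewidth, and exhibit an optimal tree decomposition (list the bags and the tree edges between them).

Every bag has size at most 4, so the width is 4 − 1 = 3 and tw(G) ≤ 3. Conversely, {a, b, c, d} is a clique of size 4, and the vertices of any clique must share a bag in every tree decomposition; so some bag has ≥ 4 vertices and tw(G) ≥ 3. Combining the bounds, tw(G) = 3.

Treewidth 3.
One optimal decomposition is:
Bags: B1 = {a, b, c, e}  B2 = {a, b, c, d}
Tree: B1–B2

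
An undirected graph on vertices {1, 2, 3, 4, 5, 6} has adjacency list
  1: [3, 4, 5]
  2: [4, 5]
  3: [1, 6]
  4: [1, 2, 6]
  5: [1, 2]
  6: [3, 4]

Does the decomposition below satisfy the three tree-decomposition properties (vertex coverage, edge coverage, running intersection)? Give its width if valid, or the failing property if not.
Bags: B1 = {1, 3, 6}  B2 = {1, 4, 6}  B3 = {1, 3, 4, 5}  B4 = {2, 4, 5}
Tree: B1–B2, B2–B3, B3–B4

A tree decomposition must satisfy three properties: every vertex lies in some bag; for every edge, both endpoints lie together in some bag; and for every vertex, the bags containing it form a connected subtree. Here bags containing vertex 3 are not connected in the tree, so the decomposition is invalid.

No — bags containing vertex 3 are not connected in the tree.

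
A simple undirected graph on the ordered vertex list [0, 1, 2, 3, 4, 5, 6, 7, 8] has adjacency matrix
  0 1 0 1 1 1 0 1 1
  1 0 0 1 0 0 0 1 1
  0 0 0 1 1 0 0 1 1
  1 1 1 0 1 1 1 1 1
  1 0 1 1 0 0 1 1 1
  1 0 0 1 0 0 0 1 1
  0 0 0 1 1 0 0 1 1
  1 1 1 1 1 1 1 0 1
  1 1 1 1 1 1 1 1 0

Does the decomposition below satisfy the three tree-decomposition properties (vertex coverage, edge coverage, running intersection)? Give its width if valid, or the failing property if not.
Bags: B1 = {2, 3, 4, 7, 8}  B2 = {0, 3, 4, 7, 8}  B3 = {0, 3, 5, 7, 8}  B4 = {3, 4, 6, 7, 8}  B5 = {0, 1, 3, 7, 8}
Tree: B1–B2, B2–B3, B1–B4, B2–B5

Yes; width 4.

Checking the three conditions: (i) the bags cover all of {0, 1, 2, 3, 4, 5, 6, 7, 8}; (ii) for each edge, some bag contains both endpoints; (iii) the bags containing any fixed vertex form a subtree. All hold, so the decomposition is valid with width 5 − 1 = 4.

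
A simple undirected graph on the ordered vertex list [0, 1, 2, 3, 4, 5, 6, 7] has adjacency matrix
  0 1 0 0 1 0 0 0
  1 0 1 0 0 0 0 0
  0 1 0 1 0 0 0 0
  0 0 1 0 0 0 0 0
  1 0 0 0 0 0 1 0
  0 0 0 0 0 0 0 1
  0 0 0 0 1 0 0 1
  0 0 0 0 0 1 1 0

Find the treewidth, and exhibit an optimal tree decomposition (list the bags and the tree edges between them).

Each bag holds 2 vertices, so the decomposition has width 1, which upper-bounds the treewidth. Since G has at least one edge (e.g. 3–2), it is not an edgeless graph, so tw(G) ≥ 1. The upper and lower bounds meet at 1, so that is the treewidth.

Treewidth 1.
One such decomposition:
Bags: B1 = {2, 3}  B2 = {1, 2}  B3 = {0, 1}  B4 = {0, 4}  B5 = {4, 6}  B6 = {6, 7}  B7 = {5, 7}
Tree: B1–B2, B2–B3, B3–B4, B4–B5, B5–B6, B6–B7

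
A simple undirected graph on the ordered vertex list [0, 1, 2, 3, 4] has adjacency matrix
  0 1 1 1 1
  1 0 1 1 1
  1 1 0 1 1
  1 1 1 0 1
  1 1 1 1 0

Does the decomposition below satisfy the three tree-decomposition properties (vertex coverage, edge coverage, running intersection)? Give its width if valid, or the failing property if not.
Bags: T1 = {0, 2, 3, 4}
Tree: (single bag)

A tree decomposition must satisfy three properties: every vertex lies in some bag; for every edge, both endpoints lie together in some bag; and for every vertex, the bags containing it form a connected subtree. Here vertex 1 appears in no bag, so the decomposition is invalid.

No — vertex 1 appears in no bag.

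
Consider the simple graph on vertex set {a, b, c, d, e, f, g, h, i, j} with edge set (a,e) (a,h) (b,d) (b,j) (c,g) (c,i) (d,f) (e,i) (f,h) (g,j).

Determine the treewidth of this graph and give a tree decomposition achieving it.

Treewidth 2.
Bags: B1 = {b, d, f}  B2 = {b, f, h}  B3 = {a, b, h}  B4 = {a, b, e}  B5 = {b, e, i}  B6 = {b, c, i}  B7 = {b, c, g}  B8 = {b, g, j}
Tree: B1–B2, B2–B3, B3–B4, B4–B5, B5–B6, B6–B7, B7–B8

Each bag holds 3 vertices, so the decomposition has width 2, which upper-bounds the treewidth. For the lower bound, G contains the cycle b–d–f–h–a–e–i–c–g–j–b, so G is not a forest; only forests have treewidth ≤ 1, hence tw(G) ≥ 2. Therefore the treewidth is 2.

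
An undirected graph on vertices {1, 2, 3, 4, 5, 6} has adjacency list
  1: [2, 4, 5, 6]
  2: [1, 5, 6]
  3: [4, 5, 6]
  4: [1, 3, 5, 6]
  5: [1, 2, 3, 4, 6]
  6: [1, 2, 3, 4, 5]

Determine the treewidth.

3

A width-3 tree decomposition is:
Bags: B1 = {1, 2, 5, 6}  B2 = {1, 4, 5, 6}  B3 = {3, 4, 5, 6}
Tree: B1–B2, B2–B3
The largest bag has 4 vertices, giving width 3; this decomposition certifies tw(G) ≤ 3. For the lower bound, the 4 vertices {1, 2, 5, 6} are pairwise adjacent, and any tree decomposition puts a clique entirely inside one bag — forcing width ≥ 3. Hence tw(G) = 3 exactly.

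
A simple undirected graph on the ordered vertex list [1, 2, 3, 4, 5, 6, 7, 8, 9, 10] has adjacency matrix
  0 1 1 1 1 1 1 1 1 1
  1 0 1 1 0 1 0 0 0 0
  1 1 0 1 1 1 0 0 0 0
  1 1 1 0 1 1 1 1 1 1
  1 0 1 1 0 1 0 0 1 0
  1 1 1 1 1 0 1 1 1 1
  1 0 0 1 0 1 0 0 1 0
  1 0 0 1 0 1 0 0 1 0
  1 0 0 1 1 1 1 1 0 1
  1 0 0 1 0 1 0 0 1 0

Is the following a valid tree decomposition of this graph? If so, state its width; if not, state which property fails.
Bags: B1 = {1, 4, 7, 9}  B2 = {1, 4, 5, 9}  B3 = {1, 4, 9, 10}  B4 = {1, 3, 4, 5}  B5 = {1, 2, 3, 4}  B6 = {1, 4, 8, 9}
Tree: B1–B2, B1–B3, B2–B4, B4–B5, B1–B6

No — vertex 6 appears in no bag.

A tree decomposition must satisfy three properties: every vertex lies in some bag; for every edge, both endpoints lie together in some bag; and for every vertex, the bags containing it form a connected subtree. Here vertex 6 appears in no bag, so the decomposition is invalid.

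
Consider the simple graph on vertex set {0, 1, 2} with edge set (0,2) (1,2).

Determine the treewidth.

1

A width-1 tree decomposition is:
Bags: B1 = {1, 2}  B2 = {0, 2}
Tree: B1–B2
Every bag has size at most 2, so the width is 2 − 1 = 1 and tw(G) ≤ 1. Since G has at least one edge (e.g. 2–1), it is not an edgeless graph, so tw(G) ≥ 1. Hence tw(G) = 1 exactly.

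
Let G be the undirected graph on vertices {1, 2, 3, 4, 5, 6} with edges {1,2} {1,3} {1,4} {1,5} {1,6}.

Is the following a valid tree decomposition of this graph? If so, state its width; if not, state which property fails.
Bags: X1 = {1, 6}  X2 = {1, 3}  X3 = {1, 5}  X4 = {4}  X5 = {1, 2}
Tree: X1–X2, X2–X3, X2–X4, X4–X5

A tree decomposition must satisfy three properties: every vertex lies in some bag; for every edge, both endpoints lie together in some bag; and for every vertex, the bags containing it form a connected subtree. Here edge (1,4) lies in no bag, so the decomposition is invalid.

No — edge (1,4) lies in no bag.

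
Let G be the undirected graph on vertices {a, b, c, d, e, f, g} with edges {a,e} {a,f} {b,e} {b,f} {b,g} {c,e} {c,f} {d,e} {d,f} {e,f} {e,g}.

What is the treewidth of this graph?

2

A width-2 tree decomposition is:
Bags: B1 = {a, e, f}  B2 = {b, e, f}  B3 = {b, e, g}  B4 = {c, e, f}  B5 = {d, e, f}
Tree: B1–B2, B2–B3, B2–B4, B2–B5
Each bag holds 3 vertices, so the decomposition has width 2, which upper-bounds the treewidth. Conversely, {b, e, g} is a clique of size 3, and the vertices of any clique must share a bag in every tree decomposition; so some bag has ≥ 3 vertices and tw(G) ≥ 2. The upper and lower bounds meet at 2, so that is the treewidth.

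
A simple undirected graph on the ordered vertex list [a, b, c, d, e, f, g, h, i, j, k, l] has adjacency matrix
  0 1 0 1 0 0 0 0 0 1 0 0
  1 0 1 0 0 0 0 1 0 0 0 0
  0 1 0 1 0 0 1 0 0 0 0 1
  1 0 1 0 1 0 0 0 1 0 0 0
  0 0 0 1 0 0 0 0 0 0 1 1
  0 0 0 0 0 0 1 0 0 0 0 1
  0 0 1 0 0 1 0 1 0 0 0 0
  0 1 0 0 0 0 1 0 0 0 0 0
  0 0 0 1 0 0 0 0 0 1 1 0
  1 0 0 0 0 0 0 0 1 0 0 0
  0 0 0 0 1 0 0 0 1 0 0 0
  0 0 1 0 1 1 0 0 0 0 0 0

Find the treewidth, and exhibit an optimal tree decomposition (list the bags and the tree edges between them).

Treewidth 3.
One such decomposition:
Bags: B1 = {e, i, j, k}  B2 = {d, e, i, j}  B3 = {a, d, e, j}  B4 = {a, d, e, l}  B5 = {a, c, d, l}  B6 = {a, b, c, l}  B7 = {b, c, f, l}  B8 = {b, c, f, g}  B9 = {b, f, g, h}
Tree: B1–B2, B2–B3, B3–B4, B4–B5, B5–B6, B6–B7, B7–B8, B8–B9

Every bag has size at most 4, so the width is 4 − 1 = 3 and tw(G) ≤ 3. For the lower bound: the 4 vertex sets {i,j,k}, {e}, {d}, {a,b,c,l} are disjoint, each induces a connected subgraph, and every pair is joined by at least one edge of G. Contracting each set to a single vertex therefore yields K_{4} as a minor, and since treewidth is minor-monotone, tw(G) ≥ tw(K_{4}) = 3. Therefore the treewidth is 3.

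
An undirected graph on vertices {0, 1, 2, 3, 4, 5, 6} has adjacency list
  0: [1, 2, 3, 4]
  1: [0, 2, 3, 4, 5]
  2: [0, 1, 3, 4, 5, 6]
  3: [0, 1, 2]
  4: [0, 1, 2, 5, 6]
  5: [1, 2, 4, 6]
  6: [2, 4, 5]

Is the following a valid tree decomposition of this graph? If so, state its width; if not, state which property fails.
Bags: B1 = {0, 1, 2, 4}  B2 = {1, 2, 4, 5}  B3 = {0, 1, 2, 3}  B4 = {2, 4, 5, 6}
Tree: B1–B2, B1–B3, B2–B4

Every vertex of G appears in some bag (union = {0, 1, 2, 3, 4, 5, 6}); every edge is covered by a bag; and for each vertex v the set of bags containing v is connected in the bag tree. The decomposition is therefore valid. The largest bag has 4 vertices, so the width is 3.

Yes; width 3.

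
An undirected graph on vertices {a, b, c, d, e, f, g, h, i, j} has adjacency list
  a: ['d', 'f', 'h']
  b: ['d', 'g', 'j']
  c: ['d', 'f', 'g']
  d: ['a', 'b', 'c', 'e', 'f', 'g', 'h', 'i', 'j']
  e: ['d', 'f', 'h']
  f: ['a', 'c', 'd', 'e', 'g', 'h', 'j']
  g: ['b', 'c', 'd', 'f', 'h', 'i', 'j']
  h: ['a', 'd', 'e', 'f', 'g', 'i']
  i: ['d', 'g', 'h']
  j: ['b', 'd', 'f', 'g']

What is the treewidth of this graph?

3

A width-3 tree decomposition is:
Bags: B1 = {d, f, g, h}  B2 = {d, f, g, j}  B3 = {b, d, g, j}  B4 = {c, d, f, g}  B5 = {d, g, h, i}  B6 = {a, d, f, h}  B7 = {d, e, f, h}
Tree: B1–B2, B2–B3, B2–B4, B1–B5, B1–B6, B6–B7
Every bag has size at most 4, so the width is 4 − 1 = 3 and tw(G) ≤ 3. Conversely, {d, f, g, j} is a clique of size 4, and the vertices of any clique must share a bag in every tree decomposition; so some bag has ≥ 4 vertices and tw(G) ≥ 3. Hence tw(G) = 3 exactly.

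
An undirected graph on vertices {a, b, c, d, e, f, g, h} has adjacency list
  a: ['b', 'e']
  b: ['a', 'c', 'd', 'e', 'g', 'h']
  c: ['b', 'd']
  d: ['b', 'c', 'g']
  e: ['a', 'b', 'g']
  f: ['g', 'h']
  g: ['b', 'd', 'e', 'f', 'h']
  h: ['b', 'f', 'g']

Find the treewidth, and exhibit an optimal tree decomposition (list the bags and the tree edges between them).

Treewidth 2.
Bags: B1 = {b, d, g}  B2 = {b, g, h}  B3 = {b, e, g}  B4 = {f, g, h}  B5 = {b, c, d}  B6 = {a, b, e}
Tree: B1–B2, B2–B3, B2–B4, B1–B5, B3–B6

The largest bag has 3 vertices, giving width 2; this decomposition certifies tw(G) ≤ 2. On the other hand G contains the 3-clique {f, g, h}. A clique must lie in a single bag of any decomposition, so no decomposition can have width below 2. Combining the bounds, tw(G) = 2.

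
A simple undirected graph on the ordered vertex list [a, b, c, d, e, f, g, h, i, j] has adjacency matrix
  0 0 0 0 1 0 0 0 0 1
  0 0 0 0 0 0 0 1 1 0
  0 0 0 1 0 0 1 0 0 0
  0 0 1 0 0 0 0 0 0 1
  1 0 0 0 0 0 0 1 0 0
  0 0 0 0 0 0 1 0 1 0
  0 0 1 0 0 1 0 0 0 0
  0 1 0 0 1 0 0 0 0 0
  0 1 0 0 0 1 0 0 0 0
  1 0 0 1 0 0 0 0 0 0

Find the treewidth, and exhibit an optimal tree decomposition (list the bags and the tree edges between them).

Treewidth 2.
One optimal decomposition is:
Bags: B1 = {b, e, h}  B2 = {a, b, e}  B3 = {a, b, j}  B4 = {b, d, j}  B5 = {b, c, d}  B6 = {b, c, g}  B7 = {b, f, g}  B8 = {b, f, i}
Tree: B1–B2, B2–B3, B3–B4, B4–B5, B5–B6, B6–B7, B7–B8

Each bag holds 3 vertices, so the decomposition has width 2, which upper-bounds the treewidth. Since b–h–e–a–j–d–c–g–f–i–b is a cycle in G, G is not acyclic. Forests are exactly the graphs of treewidth ≤ 1, so tw(G) ≥ 2. Therefore the treewidth is 2.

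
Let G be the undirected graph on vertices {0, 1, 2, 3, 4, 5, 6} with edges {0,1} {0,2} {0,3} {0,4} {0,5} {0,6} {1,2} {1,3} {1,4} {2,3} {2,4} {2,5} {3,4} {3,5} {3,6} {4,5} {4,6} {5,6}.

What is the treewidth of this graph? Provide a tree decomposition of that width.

Treewidth 4.
One such decomposition:
Bags: B1 = {0, 2, 3, 4, 5}  B2 = {0, 1, 2, 3, 4}  B3 = {0, 3, 4, 5, 6}
Tree: B1–B2, B1–B3

Every bag has size at most 5, so the width is 5 − 1 = 4 and tw(G) ≤ 4. Conversely, {0, 1, 2, 3, 4} is a clique of size 5, and the vertices of any clique must share a bag in every tree decomposition; so some bag has ≥ 5 vertices and tw(G) ≥ 4. Combining the bounds, tw(G) = 4.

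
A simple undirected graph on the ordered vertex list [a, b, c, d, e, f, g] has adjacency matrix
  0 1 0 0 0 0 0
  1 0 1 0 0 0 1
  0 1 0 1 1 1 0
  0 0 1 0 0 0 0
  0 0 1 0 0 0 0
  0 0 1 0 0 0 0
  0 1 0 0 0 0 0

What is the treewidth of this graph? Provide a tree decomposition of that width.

Treewidth 1.
Bags: B1 = {c, d}  B2 = {b, c}  B3 = {c, f}  B4 = {b, g}  B5 = {c, e}  B6 = {a, b}
Tree: B1–B2, B2–B3, B2–B4, B3–B5, B2–B6

The largest bag has 2 vertices, giving width 1; this decomposition certifies tw(G) ≤ 1. Since G has at least one edge (e.g. d–c), it is not an edgeless graph, so tw(G) ≥ 1. The upper and lower bounds meet at 1, so that is the treewidth.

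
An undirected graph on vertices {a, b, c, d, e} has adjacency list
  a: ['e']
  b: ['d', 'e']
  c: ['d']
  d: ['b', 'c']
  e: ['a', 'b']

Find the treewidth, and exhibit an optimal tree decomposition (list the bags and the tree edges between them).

Treewidth 1.
One such decomposition:
Bags: B1 = {b, e}  B2 = {b, d}  B3 = {a, e}  B4 = {c, d}
Tree: B1–B2, B1–B3, B2–B4

Every bag has size at most 2, so the width is 2 − 1 = 1 and tw(G) ≤ 1. Any graph with an edge has treewidth ≥ 1, and G has the edge e–b. Combining the bounds, tw(G) = 1.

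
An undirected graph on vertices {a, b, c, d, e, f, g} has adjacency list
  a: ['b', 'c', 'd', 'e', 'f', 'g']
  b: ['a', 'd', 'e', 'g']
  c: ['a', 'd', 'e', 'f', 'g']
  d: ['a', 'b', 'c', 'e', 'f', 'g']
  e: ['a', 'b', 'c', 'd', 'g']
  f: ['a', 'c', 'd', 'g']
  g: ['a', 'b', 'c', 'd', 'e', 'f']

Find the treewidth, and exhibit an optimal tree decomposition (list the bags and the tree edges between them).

Treewidth 4.
One optimal decomposition is:
Bags: B1 = {a, c, d, e, g}  B2 = {a, b, d, e, g}  B3 = {a, c, d, f, g}
Tree: B1–B2, B1–B3

Each bag holds 5 vertices, so the decomposition has width 4, which upper-bounds the treewidth. Conversely, {a, c, d, e, g} is a clique of size 5, and the vertices of any clique must share a bag in every tree decomposition; so some bag has ≥ 5 vertices and tw(G) ≥ 4. The upper and lower bounds meet at 4, so that is the treewidth.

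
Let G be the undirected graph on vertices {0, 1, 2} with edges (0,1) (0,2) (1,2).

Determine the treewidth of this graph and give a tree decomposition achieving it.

Treewidth 2.
One such decomposition:
Bags: B1 = {0, 1, 2}
Tree: (single bag)

With just one bag of size 3, the width is 3 − 1 = 2, so tw(G) ≤ 2. For the lower bound, the 3 vertices {0, 1, 2} are pairwise adjacent, and any tree decomposition puts a clique entirely inside one bag — forcing width ≥ 2. Therefore the treewidth is 2.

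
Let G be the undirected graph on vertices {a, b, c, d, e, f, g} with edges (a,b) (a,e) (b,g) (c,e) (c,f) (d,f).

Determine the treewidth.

1

A width-1 tree decomposition is:
Bags: B1 = {d, f}  B2 = {c, f}  B3 = {c, e}  B4 = {a, e}  B5 = {a, b}  B6 = {b, g}
Tree: B1–B2, B2–B3, B3–B4, B4–B5, B5–B6
The largest bag has 2 vertices, giving width 1; this decomposition certifies tw(G) ≤ 1. Since G has at least one edge (e.g. d–f), it is not an edgeless graph, so tw(G) ≥ 1. Therefore the treewidth is 1.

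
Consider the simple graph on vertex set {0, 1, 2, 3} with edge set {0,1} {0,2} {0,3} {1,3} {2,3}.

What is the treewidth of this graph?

2

A width-2 tree decomposition is:
Bags: B1 = {0, 1, 3}  B2 = {0, 2, 3}
Tree: B1–B2
The largest bag has 3 vertices, giving width 2; this decomposition certifies tw(G) ≤ 2. For the lower bound, the 3 vertices {0, 1, 3} are pairwise adjacent, and any tree decomposition puts a clique entirely inside one bag — forcing width ≥ 2. The upper and lower bounds meet at 2, so that is the treewidth.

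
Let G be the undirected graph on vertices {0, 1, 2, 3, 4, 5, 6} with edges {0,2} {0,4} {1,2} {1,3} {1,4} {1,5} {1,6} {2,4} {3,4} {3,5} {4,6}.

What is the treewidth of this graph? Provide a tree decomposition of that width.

Treewidth 2.
One optimal decomposition is:
Bags: B1 = {1, 4, 6}  B2 = {1, 3, 4}  B3 = {1, 2, 4}  B4 = {1, 3, 5}  B5 = {0, 2, 4}
Tree: B1–B2, B1–B3, B2–B4, B3–B5

The largest bag has 3 vertices, giving width 2; this decomposition certifies tw(G) ≤ 2. On the other hand G contains the 3-clique {0, 2, 4}. A clique must lie in a single bag of any decomposition, so no decomposition can have width below 2. The upper and lower bounds meet at 2, so that is the treewidth.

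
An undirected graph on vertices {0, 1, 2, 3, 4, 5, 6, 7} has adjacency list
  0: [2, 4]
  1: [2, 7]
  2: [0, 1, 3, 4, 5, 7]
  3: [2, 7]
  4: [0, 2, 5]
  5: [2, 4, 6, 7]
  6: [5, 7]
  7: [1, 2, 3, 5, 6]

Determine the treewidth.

A width-2 tree decomposition is:
Bags: B1 = {2, 3, 7}  B2 = {2, 5, 7}  B3 = {2, 4, 5}  B4 = {1, 2, 7}  B5 = {5, 6, 7}  B6 = {0, 2, 4}
Tree: B1–B2, B2–B3, B1–B4, B2–B5, B3–B6
The largest bag has 3 vertices, giving width 2; this decomposition certifies tw(G) ≤ 2. Conversely, {0, 2, 4} is a clique of size 3, and the vertices of any clique must share a bag in every tree decomposition; so some bag has ≥ 3 vertices and tw(G) ≥ 2. Therefore the treewidth is 2.

2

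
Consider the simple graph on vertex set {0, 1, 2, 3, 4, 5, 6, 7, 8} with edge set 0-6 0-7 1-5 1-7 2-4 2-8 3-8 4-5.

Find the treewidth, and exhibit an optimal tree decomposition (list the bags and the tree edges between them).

The largest bag has 2 vertices, giving width 1; this decomposition certifies tw(G) ≤ 1. Since G has at least one edge (e.g. 3–8), it is not an edgeless graph, so tw(G) ≥ 1. Combining the bounds, tw(G) = 1.

Treewidth 1.
One such decomposition:
Bags: B1 = {3, 8}  B2 = {2, 8}  B3 = {2, 4}  B4 = {4, 5}  B5 = {1, 5}  B6 = {1, 7}  B7 = {0, 7}  B8 = {0, 6}
Tree: B1–B2, B2–B3, B3–B4, B4–B5, B5–B6, B6–B7, B7–B8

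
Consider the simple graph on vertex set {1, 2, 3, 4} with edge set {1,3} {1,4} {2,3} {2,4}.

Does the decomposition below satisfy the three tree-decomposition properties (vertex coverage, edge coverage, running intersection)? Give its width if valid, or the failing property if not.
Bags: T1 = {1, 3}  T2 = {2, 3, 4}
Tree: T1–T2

No — edge (4,1) lies in no bag.

A tree decomposition must satisfy three properties: every vertex lies in some bag; for every edge, both endpoints lie together in some bag; and for every vertex, the bags containing it form a connected subtree. Here edge (4,1) lies in no bag, so the decomposition is invalid.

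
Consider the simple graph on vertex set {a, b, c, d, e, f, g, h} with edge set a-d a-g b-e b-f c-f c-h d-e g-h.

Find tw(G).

A width-2 tree decomposition is:
Bags: B1 = {b, c, f}  B2 = {b, c, e}  B3 = {c, d, e}  B4 = {a, c, d}  B5 = {a, c, g}  B6 = {c, g, h}
Tree: B1–B2, B2–B3, B3–B4, B4–B5, B5–B6
The largest bag has 3 vertices, giving width 2; this decomposition certifies tw(G) ≤ 2. For the lower bound, G contains the cycle c–f–b–e–d–a–g–h–c, so G is not a forest; only forests have treewidth ≤ 1, hence tw(G) ≥ 2. The upper and lower bounds meet at 2, so that is the treewidth.

2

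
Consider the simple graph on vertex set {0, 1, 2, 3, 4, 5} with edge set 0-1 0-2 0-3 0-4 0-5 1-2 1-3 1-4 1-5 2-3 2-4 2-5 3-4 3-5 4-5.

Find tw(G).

A width-5 tree decomposition is:
Bags: B1 = {0, 1, 2, 3, 4, 5}
Tree: (single bag)
With just one bag of size 6, the width is 6 − 1 = 5, so tw(G) ≤ 5. Conversely, {0, 1, 2, 3, 4, 5} is a clique of size 6, and the vertices of any clique must share a bag in every tree decomposition; so some bag has ≥ 6 vertices and tw(G) ≥ 5. Hence tw(G) = 5 exactly.

5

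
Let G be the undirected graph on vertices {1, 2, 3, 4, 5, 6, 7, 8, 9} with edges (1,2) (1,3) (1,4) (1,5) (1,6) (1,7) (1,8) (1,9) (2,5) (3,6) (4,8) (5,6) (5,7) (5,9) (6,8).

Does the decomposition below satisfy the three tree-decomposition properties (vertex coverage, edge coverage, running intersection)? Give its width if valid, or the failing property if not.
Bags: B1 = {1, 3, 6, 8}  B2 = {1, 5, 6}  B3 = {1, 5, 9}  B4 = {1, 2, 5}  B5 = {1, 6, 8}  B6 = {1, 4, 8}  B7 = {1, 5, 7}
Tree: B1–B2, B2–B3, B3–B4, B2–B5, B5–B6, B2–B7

No — bags containing vertex 8 are not connected in the tree.

A tree decomposition must satisfy three properties: every vertex lies in some bag; for every edge, both endpoints lie together in some bag; and for every vertex, the bags containing it form a connected subtree. Here bags containing vertex 8 are not connected in the tree, so the decomposition is invalid.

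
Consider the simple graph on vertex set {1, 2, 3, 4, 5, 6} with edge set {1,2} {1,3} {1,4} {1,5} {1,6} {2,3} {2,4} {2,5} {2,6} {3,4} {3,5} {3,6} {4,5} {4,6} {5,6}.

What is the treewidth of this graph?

A width-5 tree decomposition is:
Bags: B1 = {1, 2, 3, 4, 5, 6}
Tree: (single bag)
A single bag containing all 6 vertices is trivially a valid decomposition of width 5. For the lower bound, the 6 vertices {1, 2, 3, 4, 5, 6} are pairwise adjacent, and any tree decomposition puts a clique entirely inside one bag — forcing width ≥ 5. The upper and lower bounds meet at 5, so that is the treewidth.

5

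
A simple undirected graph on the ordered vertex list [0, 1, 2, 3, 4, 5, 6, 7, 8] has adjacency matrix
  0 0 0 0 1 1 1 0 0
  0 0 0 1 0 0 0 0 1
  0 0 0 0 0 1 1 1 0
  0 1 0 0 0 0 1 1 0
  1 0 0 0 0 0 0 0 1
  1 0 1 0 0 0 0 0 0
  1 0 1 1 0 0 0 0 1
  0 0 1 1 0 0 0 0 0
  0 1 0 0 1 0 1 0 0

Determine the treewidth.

3

A width-3 tree decomposition is:
Bags: B1 = {0, 2, 4, 5}  B2 = {0, 2, 4, 6}  B3 = {2, 4, 6, 8}  B4 = {2, 6, 7, 8}  B5 = {3, 6, 7, 8}  B6 = {1, 3, 7, 8}
Tree: B1–B2, B2–B3, B3–B4, B4–B5, B5–B6
Each bag holds 4 vertices, so the decomposition has width 3, which upper-bounds the treewidth. For the lower bound: the 4 vertex sets {0,4,5}, {2}, {6}, {1,3,7,8} are disjoint, each induces a connected subgraph, and every pair is joined by at least one edge of G. Contracting each set to a single vertex therefore yields K_{4} as a minor, and since treewidth is minor-monotone, tw(G) ≥ tw(K_{4}) = 3. Combining the bounds, tw(G) = 3.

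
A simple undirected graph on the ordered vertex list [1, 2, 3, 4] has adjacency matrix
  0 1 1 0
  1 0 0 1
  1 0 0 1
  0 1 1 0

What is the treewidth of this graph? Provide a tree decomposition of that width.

Treewidth 2.
One optimal decomposition is:
Bags: B1 = {2, 3, 4}  B2 = {1, 2, 3}
Tree: B1–B2

Each bag holds 3 vertices, so the decomposition has width 2, which upper-bounds the treewidth. Since 3–4–2–1–3 is a cycle in G, G is not acyclic. Forests are exactly the graphs of treewidth ≤ 1, so tw(G) ≥ 2. Therefore the treewidth is 2.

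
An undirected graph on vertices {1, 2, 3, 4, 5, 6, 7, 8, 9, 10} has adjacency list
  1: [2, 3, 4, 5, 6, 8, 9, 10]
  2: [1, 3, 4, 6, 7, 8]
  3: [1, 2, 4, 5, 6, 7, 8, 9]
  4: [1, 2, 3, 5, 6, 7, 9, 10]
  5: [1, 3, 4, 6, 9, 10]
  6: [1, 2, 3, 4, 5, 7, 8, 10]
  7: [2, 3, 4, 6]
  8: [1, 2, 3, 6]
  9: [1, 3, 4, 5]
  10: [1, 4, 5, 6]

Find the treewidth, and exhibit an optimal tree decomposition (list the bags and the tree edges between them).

Treewidth 4.
One such decomposition:
Bags: B1 = {1, 2, 3, 4, 6}  B2 = {1, 3, 4, 5, 6}  B3 = {1, 3, 4, 5, 9}  B4 = {1, 2, 3, 6, 8}  B5 = {2, 3, 4, 6, 7}  B6 = {1, 4, 5, 6, 10}
Tree: B1–B2, B2–B3, B1–B4, B1–B5, B2–B6

Each bag holds 5 vertices, so the decomposition has width 4, which upper-bounds the treewidth. Conversely, {1, 4, 5, 6, 10} is a clique of size 5, and the vertices of any clique must share a bag in every tree decomposition; so some bag has ≥ 5 vertices and tw(G) ≥ 4. Therefore the treewidth is 4.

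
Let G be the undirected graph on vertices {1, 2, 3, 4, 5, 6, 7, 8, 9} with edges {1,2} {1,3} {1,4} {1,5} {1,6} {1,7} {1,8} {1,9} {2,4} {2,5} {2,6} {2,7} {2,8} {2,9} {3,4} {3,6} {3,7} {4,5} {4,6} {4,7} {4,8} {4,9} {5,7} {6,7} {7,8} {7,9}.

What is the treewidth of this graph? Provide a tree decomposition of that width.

Treewidth 4.
One optimal decomposition is:
Bags: B1 = {1, 2, 4, 7, 9}  B2 = {1, 2, 4, 6, 7}  B3 = {1, 3, 4, 6, 7}  B4 = {1, 2, 4, 5, 7}  B5 = {1, 2, 4, 7, 8}
Tree: B1–B2, B2–B3, B2–B4, B1–B5

The largest bag has 5 vertices, giving width 4; this decomposition certifies tw(G) ≤ 4. For the lower bound, the 5 vertices {1, 2, 4, 7, 8} are pairwise adjacent, and any tree decomposition puts a clique entirely inside one bag — forcing width ≥ 4. Combining the bounds, tw(G) = 4.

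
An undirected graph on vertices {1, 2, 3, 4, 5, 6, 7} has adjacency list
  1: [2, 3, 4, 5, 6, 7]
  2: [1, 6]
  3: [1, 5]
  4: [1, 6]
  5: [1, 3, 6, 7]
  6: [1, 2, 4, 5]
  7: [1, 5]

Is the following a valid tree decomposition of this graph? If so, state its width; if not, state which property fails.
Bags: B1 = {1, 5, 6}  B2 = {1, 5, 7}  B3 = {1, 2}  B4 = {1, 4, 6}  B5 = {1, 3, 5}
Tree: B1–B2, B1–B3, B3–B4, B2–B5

No — edge (6,2) lies in no bag.

A tree decomposition must satisfy three properties: every vertex lies in some bag; for every edge, both endpoints lie together in some bag; and for every vertex, the bags containing it form a connected subtree. Here edge (6,2) lies in no bag, so the decomposition is invalid.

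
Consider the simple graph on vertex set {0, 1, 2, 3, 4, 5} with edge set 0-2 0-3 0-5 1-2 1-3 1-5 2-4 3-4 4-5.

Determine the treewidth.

3

A width-3 tree decomposition is:
Bags: B1 = {0, 2, 3, 5}  B2 = {1, 2, 3, 5}  B3 = {2, 3, 4, 5}
Tree: B1–B2, B2–B3
Each bag holds 4 vertices, so the decomposition has width 3, which upper-bounds the treewidth. For the lower bound: the 4 vertex sets {0,3}, {1,2}, {5}, {4} are disjoint, each induces a connected subgraph, and every pair is joined by at least one edge of G. Contracting each set to a single vertex therefore yields K_{4} as a minor, and since treewidth is minor-monotone, tw(G) ≥ tw(K_{4}) = 3. Combining the bounds, tw(G) = 3.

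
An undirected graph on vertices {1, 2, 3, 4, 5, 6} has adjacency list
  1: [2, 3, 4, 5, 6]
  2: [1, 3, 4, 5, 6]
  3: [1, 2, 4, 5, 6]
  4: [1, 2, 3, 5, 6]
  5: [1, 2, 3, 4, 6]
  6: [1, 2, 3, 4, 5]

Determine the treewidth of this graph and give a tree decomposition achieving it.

Treewidth 5.
Bags: B1 = {1, 2, 3, 4, 5, 6}
Tree: (single bag)

A single bag containing all 6 vertices is trivially a valid decomposition of width 5. For the lower bound, the 6 vertices {1, 2, 3, 4, 5, 6} are pairwise adjacent, and any tree decomposition puts a clique entirely inside one bag — forcing width ≥ 5. Combining the bounds, tw(G) = 5.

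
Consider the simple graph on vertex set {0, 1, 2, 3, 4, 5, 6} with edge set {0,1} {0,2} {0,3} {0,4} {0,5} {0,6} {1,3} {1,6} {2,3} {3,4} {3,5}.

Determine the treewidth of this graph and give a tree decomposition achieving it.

Treewidth 2.
One such decomposition:
Bags: B1 = {0, 1, 3}  B2 = {0, 3, 5}  B3 = {0, 2, 3}  B4 = {0, 1, 6}  B5 = {0, 3, 4}
Tree: B1–B2, B2–B3, B1–B4, B3–B5

Every bag has size at most 3, so the width is 3 − 1 = 2 and tw(G) ≤ 2. For the lower bound, the 3 vertices {0, 1, 3} are pairwise adjacent, and any tree decomposition puts a clique entirely inside one bag — forcing width ≥ 2. The upper and lower bounds meet at 2, so that is the treewidth.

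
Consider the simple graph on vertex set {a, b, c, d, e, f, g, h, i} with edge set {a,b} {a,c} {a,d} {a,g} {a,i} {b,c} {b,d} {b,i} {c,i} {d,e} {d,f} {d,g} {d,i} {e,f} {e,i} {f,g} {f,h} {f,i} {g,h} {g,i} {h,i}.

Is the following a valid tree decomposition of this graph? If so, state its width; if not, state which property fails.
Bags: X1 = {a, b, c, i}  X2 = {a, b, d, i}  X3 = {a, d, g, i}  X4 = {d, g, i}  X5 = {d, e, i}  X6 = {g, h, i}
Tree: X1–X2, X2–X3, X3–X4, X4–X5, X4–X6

A tree decomposition must satisfy three properties: every vertex lies in some bag; for every edge, both endpoints lie together in some bag; and for every vertex, the bags containing it form a connected subtree. Here vertex f appears in no bag, so the decomposition is invalid.

No — vertex f appears in no bag.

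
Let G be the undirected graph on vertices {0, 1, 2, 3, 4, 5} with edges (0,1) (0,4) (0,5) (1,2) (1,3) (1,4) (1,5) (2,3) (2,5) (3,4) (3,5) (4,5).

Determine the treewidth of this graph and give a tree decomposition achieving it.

Treewidth 3.
Bags: B1 = {0, 1, 4, 5}  B2 = {1, 3, 4, 5}  B3 = {1, 2, 3, 5}
Tree: B1–B2, B2–B3

Each bag holds 4 vertices, so the decomposition has width 3, which upper-bounds the treewidth. For the lower bound, the 4 vertices {0, 1, 4, 5} are pairwise adjacent, and any tree decomposition puts a clique entirely inside one bag — forcing width ≥ 3. Combining the bounds, tw(G) = 3.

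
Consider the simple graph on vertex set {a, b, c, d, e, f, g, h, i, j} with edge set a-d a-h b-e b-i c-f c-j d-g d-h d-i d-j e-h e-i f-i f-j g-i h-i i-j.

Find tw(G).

2

A width-2 tree decomposition is:
Bags: B1 = {e, h, i}  B2 = {d, h, i}  B3 = {b, e, i}  B4 = {d, g, i}  B5 = {d, i, j}  B6 = {f, i, j}  B7 = {c, f, j}  B8 = {a, d, h}
Tree: B1–B2, B1–B3, B2–B4, B2–B5, B5–B6, B6–B7, B2–B8
The largest bag has 3 vertices, giving width 2; this decomposition certifies tw(G) ≤ 2. Conversely, {c, f, j} is a clique of size 3, and the vertices of any clique must share a bag in every tree decomposition; so some bag has ≥ 3 vertices and tw(G) ≥ 2. Therefore the treewidth is 2.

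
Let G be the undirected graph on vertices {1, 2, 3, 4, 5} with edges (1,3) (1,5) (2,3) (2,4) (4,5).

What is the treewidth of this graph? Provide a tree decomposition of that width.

The largest bag has 3 vertices, giving width 2; this decomposition certifies tw(G) ≤ 2. Since 1–3–2–4–5–1 is a cycle in G, G is not acyclic. Forests are exactly the graphs of treewidth ≤ 1, so tw(G) ≥ 2. Hence tw(G) = 2 exactly.

Treewidth 2.
Bags: B1 = {1, 2, 3}  B2 = {1, 2, 4}  B3 = {1, 4, 5}
Tree: B1–B2, B2–B3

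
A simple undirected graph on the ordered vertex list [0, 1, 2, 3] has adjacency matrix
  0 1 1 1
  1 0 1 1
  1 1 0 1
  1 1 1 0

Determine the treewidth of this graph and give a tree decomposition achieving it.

With just one bag of size 4, the width is 4 − 1 = 3, so tw(G) ≤ 3. On the other hand G contains the 4-clique {0, 1, 2, 3}. A clique must lie in a single bag of any decomposition, so no decomposition can have width below 3. Therefore the treewidth is 3.

Treewidth 3.
One optimal decomposition is:
Bags: B1 = {0, 1, 2, 3}
Tree: (single bag)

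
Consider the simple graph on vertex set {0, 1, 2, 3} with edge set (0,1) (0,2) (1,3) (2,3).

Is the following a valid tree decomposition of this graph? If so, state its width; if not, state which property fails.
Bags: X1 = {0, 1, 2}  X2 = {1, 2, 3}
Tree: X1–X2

Checking the three conditions: (i) the bags cover all of {0, 1, 2, 3}; (ii) for each edge, some bag contains both endpoints; (iii) the bags containing any fixed vertex form a subtree. All hold, so the decomposition is valid with width 3 − 1 = 2.

Yes; width 2.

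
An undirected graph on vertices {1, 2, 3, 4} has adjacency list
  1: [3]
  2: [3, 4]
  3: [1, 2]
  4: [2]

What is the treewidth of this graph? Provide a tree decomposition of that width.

The largest bag has 2 vertices, giving width 1; this decomposition certifies tw(G) ≤ 1. Since G has at least one edge (e.g. 3–2), it is not an edgeless graph, so tw(G) ≥ 1. Hence tw(G) = 1 exactly.

Treewidth 1.
One such decomposition:
Bags: B1 = {2, 3}  B2 = {2, 4}  B3 = {1, 3}
Tree: B1–B2, B1–B3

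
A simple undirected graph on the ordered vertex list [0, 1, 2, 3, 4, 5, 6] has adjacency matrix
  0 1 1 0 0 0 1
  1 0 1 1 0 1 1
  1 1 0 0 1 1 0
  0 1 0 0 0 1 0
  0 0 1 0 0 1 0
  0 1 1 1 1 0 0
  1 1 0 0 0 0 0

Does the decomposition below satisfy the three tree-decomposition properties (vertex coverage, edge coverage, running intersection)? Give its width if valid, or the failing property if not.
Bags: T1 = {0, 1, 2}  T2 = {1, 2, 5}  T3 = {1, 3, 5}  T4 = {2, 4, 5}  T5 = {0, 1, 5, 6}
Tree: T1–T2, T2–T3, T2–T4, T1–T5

A tree decomposition must satisfy three properties: every vertex lies in some bag; for every edge, both endpoints lie together in some bag; and for every vertex, the bags containing it form a connected subtree. Here bags containing vertex 5 are not connected in the tree, so the decomposition is invalid.

No — bags containing vertex 5 are not connected in the tree.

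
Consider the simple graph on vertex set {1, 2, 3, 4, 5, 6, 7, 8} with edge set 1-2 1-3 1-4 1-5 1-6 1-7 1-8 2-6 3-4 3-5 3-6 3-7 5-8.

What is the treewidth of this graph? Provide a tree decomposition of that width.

Treewidth 2.
One such decomposition:
Bags: B1 = {1, 3, 6}  B2 = {1, 3, 4}  B3 = {1, 2, 6}  B4 = {1, 3, 5}  B5 = {1, 5, 8}  B6 = {1, 3, 7}
Tree: B1–B2, B1–B3, B2–B4, B4–B5, B2–B6

Every bag has size at most 3, so the width is 3 − 1 = 2 and tw(G) ≤ 2. On the other hand G contains the 3-clique {1, 5, 8}. A clique must lie in a single bag of any decomposition, so no decomposition can have width below 2. Hence tw(G) = 2 exactly.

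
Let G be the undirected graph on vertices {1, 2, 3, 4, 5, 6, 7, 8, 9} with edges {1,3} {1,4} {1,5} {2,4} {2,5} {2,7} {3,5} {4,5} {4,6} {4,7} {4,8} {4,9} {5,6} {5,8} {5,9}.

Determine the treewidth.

A width-2 tree decomposition is:
Bags: B1 = {1, 4, 5}  B2 = {2, 4, 5}  B3 = {1, 3, 5}  B4 = {4, 5, 8}  B5 = {2, 4, 7}  B6 = {4, 5, 9}  B7 = {4, 5, 6}
Tree: B1–B2, B1–B3, B1–B4, B2–B5, B4–B6, B6–B7
The largest bag has 3 vertices, giving width 2; this decomposition certifies tw(G) ≤ 2. Conversely, {1, 3, 5} is a clique of size 3, and the vertices of any clique must share a bag in every tree decomposition; so some bag has ≥ 3 vertices and tw(G) ≥ 2. The upper and lower bounds meet at 2, so that is the treewidth.

2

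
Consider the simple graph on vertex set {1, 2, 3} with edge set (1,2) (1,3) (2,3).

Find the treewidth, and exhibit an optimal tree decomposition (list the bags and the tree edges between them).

Treewidth 2.
One optimal decomposition is:
Bags: B1 = {1, 2, 3}
Tree: (single bag)

A single bag containing all 3 vertices is trivially a valid decomposition of width 2. Conversely, {1, 2, 3} is a clique of size 3, and the vertices of any clique must share a bag in every tree decomposition; so some bag has ≥ 3 vertices and tw(G) ≥ 2. Therefore the treewidth is 2.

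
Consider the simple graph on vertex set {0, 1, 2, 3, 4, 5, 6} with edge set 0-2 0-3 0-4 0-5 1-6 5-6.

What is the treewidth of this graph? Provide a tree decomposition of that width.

The largest bag has 2 vertices, giving width 1; this decomposition certifies tw(G) ≤ 1. Since G has at least one edge (e.g. 5–0), it is not an edgeless graph, so tw(G) ≥ 1. Combining the bounds, tw(G) = 1.

Treewidth 1.
Bags: B1 = {0, 5}  B2 = {0, 4}  B3 = {5, 6}  B4 = {0, 2}  B5 = {1, 6}  B6 = {0, 3}
Tree: B1–B2, B1–B3, B2–B4, B3–B5, B1–B6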